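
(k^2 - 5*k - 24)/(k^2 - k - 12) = (k - 8)/(k - 4)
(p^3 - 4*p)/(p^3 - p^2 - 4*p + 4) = p/(p - 1)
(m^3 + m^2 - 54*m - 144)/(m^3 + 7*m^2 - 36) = (m - 8)/(m - 2)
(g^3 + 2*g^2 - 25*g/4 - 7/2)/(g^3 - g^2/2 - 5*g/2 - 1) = (g + 7/2)/(g + 1)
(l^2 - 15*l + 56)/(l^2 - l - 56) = (l - 7)/(l + 7)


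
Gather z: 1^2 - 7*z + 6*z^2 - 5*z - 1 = 6*z^2 - 12*z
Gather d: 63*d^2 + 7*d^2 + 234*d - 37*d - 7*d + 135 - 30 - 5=70*d^2 + 190*d + 100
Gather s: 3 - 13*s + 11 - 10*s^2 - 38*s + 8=-10*s^2 - 51*s + 22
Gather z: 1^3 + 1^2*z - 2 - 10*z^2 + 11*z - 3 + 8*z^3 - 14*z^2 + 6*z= 8*z^3 - 24*z^2 + 18*z - 4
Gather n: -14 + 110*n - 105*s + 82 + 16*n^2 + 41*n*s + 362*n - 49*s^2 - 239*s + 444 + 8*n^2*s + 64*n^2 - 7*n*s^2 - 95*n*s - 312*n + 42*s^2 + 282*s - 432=n^2*(8*s + 80) + n*(-7*s^2 - 54*s + 160) - 7*s^2 - 62*s + 80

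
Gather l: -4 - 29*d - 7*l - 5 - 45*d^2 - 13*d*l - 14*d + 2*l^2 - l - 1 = -45*d^2 - 43*d + 2*l^2 + l*(-13*d - 8) - 10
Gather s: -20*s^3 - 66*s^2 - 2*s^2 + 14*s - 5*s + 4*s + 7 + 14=-20*s^3 - 68*s^2 + 13*s + 21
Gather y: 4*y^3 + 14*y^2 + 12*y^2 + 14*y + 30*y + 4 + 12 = 4*y^3 + 26*y^2 + 44*y + 16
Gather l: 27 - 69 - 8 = -50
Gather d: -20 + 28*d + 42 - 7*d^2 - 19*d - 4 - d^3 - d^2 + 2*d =-d^3 - 8*d^2 + 11*d + 18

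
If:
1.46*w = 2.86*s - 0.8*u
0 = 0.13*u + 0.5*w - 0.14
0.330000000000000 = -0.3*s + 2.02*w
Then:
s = 0.19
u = 0.34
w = 0.19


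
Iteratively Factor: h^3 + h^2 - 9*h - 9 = (h - 3)*(h^2 + 4*h + 3) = (h - 3)*(h + 1)*(h + 3)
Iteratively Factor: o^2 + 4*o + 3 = (o + 3)*(o + 1)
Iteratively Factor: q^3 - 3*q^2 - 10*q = (q + 2)*(q^2 - 5*q) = (q - 5)*(q + 2)*(q)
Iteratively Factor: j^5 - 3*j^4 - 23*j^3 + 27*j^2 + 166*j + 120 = (j - 5)*(j^4 + 2*j^3 - 13*j^2 - 38*j - 24) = (j - 5)*(j + 3)*(j^3 - j^2 - 10*j - 8) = (j - 5)*(j + 1)*(j + 3)*(j^2 - 2*j - 8) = (j - 5)*(j + 1)*(j + 2)*(j + 3)*(j - 4)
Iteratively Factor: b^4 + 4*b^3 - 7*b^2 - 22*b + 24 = (b - 1)*(b^3 + 5*b^2 - 2*b - 24) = (b - 1)*(b + 3)*(b^2 + 2*b - 8) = (b - 2)*(b - 1)*(b + 3)*(b + 4)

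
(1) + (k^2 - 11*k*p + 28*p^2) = k^2 - 11*k*p + 28*p^2 + 1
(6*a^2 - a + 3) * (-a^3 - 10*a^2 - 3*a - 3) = -6*a^5 - 59*a^4 - 11*a^3 - 45*a^2 - 6*a - 9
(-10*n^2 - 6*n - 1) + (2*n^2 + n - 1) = -8*n^2 - 5*n - 2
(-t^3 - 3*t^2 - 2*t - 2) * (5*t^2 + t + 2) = -5*t^5 - 16*t^4 - 15*t^3 - 18*t^2 - 6*t - 4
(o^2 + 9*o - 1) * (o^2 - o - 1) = o^4 + 8*o^3 - 11*o^2 - 8*o + 1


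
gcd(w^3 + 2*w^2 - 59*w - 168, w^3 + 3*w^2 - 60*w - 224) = w^2 - w - 56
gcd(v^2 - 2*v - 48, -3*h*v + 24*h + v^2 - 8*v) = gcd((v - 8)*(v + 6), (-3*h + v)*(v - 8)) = v - 8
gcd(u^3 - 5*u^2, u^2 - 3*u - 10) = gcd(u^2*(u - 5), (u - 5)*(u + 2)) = u - 5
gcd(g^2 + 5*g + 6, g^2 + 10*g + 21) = g + 3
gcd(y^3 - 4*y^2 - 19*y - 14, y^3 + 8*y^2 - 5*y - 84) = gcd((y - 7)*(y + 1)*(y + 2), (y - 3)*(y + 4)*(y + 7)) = 1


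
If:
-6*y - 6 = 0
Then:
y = -1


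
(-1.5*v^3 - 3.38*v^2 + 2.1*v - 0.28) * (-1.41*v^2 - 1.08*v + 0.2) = 2.115*v^5 + 6.3858*v^4 + 0.389400000000001*v^3 - 2.5492*v^2 + 0.7224*v - 0.056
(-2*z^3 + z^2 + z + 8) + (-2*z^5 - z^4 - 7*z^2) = -2*z^5 - z^4 - 2*z^3 - 6*z^2 + z + 8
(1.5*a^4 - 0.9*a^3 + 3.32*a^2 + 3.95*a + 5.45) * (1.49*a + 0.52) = 2.235*a^5 - 0.561*a^4 + 4.4788*a^3 + 7.6119*a^2 + 10.1745*a + 2.834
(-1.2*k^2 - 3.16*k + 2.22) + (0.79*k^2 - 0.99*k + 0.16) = -0.41*k^2 - 4.15*k + 2.38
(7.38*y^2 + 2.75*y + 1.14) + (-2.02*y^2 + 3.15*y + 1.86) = 5.36*y^2 + 5.9*y + 3.0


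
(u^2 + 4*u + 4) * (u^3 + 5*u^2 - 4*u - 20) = u^5 + 9*u^4 + 20*u^3 - 16*u^2 - 96*u - 80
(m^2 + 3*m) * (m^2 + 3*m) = m^4 + 6*m^3 + 9*m^2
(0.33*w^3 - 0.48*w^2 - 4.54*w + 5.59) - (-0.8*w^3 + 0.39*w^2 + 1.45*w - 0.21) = 1.13*w^3 - 0.87*w^2 - 5.99*w + 5.8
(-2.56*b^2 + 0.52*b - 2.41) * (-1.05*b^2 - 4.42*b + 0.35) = 2.688*b^4 + 10.7692*b^3 - 0.663899999999999*b^2 + 10.8342*b - 0.8435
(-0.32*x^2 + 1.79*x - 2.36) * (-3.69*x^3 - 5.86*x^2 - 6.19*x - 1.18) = 1.1808*x^5 - 4.7299*x^4 + 0.199799999999998*x^3 + 3.1271*x^2 + 12.4962*x + 2.7848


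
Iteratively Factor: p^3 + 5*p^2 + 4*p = (p + 1)*(p^2 + 4*p) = p*(p + 1)*(p + 4)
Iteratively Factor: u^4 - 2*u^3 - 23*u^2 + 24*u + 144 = (u - 4)*(u^3 + 2*u^2 - 15*u - 36) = (u - 4)^2*(u^2 + 6*u + 9) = (u - 4)^2*(u + 3)*(u + 3)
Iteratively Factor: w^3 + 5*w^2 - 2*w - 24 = (w - 2)*(w^2 + 7*w + 12) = (w - 2)*(w + 3)*(w + 4)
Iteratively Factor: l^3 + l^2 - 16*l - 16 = (l - 4)*(l^2 + 5*l + 4) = (l - 4)*(l + 1)*(l + 4)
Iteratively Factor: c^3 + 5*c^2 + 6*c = (c)*(c^2 + 5*c + 6) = c*(c + 3)*(c + 2)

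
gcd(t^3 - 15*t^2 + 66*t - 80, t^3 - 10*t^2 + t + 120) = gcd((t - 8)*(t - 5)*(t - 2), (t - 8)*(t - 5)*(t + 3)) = t^2 - 13*t + 40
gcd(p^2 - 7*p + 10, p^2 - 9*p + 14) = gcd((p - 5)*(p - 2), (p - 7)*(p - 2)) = p - 2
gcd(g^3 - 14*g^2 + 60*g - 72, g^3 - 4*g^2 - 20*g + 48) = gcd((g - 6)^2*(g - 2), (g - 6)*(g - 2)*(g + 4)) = g^2 - 8*g + 12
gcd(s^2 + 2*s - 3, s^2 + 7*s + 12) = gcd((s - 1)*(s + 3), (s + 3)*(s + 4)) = s + 3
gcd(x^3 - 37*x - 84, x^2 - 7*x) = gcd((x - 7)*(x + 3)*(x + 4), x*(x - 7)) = x - 7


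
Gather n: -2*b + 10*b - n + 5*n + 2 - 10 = 8*b + 4*n - 8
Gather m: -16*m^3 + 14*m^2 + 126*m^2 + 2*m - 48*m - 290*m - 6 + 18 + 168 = -16*m^3 + 140*m^2 - 336*m + 180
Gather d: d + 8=d + 8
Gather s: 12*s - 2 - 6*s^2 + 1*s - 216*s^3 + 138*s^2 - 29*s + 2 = -216*s^3 + 132*s^2 - 16*s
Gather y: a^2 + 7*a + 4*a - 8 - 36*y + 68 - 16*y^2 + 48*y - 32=a^2 + 11*a - 16*y^2 + 12*y + 28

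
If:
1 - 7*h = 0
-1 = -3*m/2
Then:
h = 1/7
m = 2/3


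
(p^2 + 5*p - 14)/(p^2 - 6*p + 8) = (p + 7)/(p - 4)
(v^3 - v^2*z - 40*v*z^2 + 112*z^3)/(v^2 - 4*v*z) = v + 3*z - 28*z^2/v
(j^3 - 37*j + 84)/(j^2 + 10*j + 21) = (j^2 - 7*j + 12)/(j + 3)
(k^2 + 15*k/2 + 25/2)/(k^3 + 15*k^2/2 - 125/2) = (2*k + 5)/(2*k^2 + 5*k - 25)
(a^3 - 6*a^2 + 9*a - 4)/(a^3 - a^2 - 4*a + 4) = (a^2 - 5*a + 4)/(a^2 - 4)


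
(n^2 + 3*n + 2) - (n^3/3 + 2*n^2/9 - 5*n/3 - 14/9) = -n^3/3 + 7*n^2/9 + 14*n/3 + 32/9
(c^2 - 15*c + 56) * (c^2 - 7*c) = c^4 - 22*c^3 + 161*c^2 - 392*c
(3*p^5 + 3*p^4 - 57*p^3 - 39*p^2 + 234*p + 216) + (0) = 3*p^5 + 3*p^4 - 57*p^3 - 39*p^2 + 234*p + 216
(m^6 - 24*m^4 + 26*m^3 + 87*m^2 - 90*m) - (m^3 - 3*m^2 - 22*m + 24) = m^6 - 24*m^4 + 25*m^3 + 90*m^2 - 68*m - 24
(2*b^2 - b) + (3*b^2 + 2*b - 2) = 5*b^2 + b - 2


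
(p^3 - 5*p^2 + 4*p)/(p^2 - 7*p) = (p^2 - 5*p + 4)/(p - 7)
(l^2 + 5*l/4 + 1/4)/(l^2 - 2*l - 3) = (l + 1/4)/(l - 3)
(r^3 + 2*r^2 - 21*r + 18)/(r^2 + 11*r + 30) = (r^2 - 4*r + 3)/(r + 5)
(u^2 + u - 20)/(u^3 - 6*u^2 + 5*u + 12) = (u + 5)/(u^2 - 2*u - 3)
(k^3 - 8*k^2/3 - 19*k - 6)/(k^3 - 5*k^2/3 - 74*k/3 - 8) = (k + 3)/(k + 4)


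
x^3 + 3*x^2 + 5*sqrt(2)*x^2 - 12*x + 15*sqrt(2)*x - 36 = (x + 3)*(x - sqrt(2))*(x + 6*sqrt(2))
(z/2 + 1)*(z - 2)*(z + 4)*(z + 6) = z^4/2 + 5*z^3 + 10*z^2 - 20*z - 48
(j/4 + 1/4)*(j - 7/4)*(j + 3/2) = j^3/4 + 3*j^2/16 - 23*j/32 - 21/32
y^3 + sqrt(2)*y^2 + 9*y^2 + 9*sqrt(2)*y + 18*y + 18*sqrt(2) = (y + 3)*(y + 6)*(y + sqrt(2))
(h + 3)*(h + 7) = h^2 + 10*h + 21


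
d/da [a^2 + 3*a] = 2*a + 3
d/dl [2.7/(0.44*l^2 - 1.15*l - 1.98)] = (3.105 - 2.376*l)/(-0.44*l^2 + 1.15*l + 1.98)^2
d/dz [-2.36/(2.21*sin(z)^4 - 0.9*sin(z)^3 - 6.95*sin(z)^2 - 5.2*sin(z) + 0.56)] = (20.8624*sin(z)^3 - 6.372*sin(z)^2 - 32.804*sin(z) - 12.272)*cos(z)/(-2.21*sin(z)^4 + 0.9*sin(z)^3 + 6.95*sin(z)^2 + 5.2*sin(z) - 0.56)^2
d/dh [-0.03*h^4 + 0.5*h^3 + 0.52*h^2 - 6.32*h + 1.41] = -0.12*h^3 + 1.5*h^2 + 1.04*h - 6.32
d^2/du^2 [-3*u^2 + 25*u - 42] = -6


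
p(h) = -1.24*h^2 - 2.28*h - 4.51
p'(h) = -2.48*h - 2.28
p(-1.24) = -3.59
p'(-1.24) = 0.80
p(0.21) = -5.04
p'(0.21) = -2.80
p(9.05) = -126.70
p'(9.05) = -24.72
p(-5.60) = -30.63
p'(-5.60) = 11.61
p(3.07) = -23.20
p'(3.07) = -9.89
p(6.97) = -80.64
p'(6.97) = -19.57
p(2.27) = -16.08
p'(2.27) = -7.91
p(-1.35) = -3.69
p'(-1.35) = 1.07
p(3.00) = -22.51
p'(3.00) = -9.72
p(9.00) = -125.47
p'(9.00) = -24.60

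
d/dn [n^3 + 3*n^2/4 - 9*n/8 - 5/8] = 3*n^2 + 3*n/2 - 9/8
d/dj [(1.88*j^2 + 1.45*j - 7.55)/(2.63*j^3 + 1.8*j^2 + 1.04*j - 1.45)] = (-4.9444*j^4 - 7.627*j^3 + 58.9147*j^2 + 21.728*j + 5.7495)/(6.9169*j^6 + 9.468*j^5 + 8.7104*j^4 - 3.883*j^3 - 4.1384*j^2 - 3.016*j + 2.1025)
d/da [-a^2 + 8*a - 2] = 8 - 2*a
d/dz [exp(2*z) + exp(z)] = (2*exp(z) + 1)*exp(z)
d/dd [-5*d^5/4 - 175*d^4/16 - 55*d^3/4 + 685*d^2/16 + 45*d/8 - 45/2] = -25*d^4/4 - 175*d^3/4 - 165*d^2/4 + 685*d/8 + 45/8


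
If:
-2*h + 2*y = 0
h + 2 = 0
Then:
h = -2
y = -2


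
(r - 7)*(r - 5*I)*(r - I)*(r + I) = r^4 - 7*r^3 - 5*I*r^3 + r^2 + 35*I*r^2 - 7*r - 5*I*r + 35*I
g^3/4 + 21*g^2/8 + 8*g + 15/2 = (g/4 + 1/2)*(g + 5/2)*(g + 6)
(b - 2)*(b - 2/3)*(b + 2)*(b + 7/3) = b^4 + 5*b^3/3 - 50*b^2/9 - 20*b/3 + 56/9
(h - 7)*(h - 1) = h^2 - 8*h + 7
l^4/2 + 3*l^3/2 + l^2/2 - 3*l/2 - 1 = (l/2 + 1/2)*(l - 1)*(l + 1)*(l + 2)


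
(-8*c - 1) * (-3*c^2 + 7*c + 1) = 24*c^3 - 53*c^2 - 15*c - 1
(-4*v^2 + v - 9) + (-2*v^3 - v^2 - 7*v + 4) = -2*v^3 - 5*v^2 - 6*v - 5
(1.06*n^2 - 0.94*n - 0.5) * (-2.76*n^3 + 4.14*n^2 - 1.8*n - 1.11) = -2.9256*n^5 + 6.9828*n^4 - 4.4196*n^3 - 1.5546*n^2 + 1.9434*n + 0.555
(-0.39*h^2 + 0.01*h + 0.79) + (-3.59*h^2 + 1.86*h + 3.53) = -3.98*h^2 + 1.87*h + 4.32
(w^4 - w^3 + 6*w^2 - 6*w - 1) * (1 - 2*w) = -2*w^5 + 3*w^4 - 13*w^3 + 18*w^2 - 4*w - 1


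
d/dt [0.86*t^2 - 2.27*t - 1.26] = 1.72*t - 2.27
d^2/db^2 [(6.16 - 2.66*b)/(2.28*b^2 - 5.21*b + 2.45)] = (-(2.66*b - 6.16)*(4.56*b - 5.21)*(9.12*b - 10.42) + (36.3888*b - 55.8068)*(2.28*b^2 - 5.21*b + 2.45))/(2.28*b^2 - 5.21*b + 2.45)^3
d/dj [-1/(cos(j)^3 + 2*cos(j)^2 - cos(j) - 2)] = (-3*cos(j)^2 - 4*cos(j) + 1)/((cos(j) + 2)^2*sin(j)^3)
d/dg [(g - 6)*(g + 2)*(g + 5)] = 3*g^2 + 2*g - 32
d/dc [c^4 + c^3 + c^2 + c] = 4*c^3 + 3*c^2 + 2*c + 1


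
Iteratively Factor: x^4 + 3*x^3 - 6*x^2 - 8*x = (x + 4)*(x^3 - x^2 - 2*x) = (x + 1)*(x + 4)*(x^2 - 2*x) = (x - 2)*(x + 1)*(x + 4)*(x)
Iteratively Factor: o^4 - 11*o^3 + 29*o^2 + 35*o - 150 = (o - 3)*(o^3 - 8*o^2 + 5*o + 50) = (o - 5)*(o - 3)*(o^2 - 3*o - 10) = (o - 5)^2*(o - 3)*(o + 2)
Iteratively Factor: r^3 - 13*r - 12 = (r + 1)*(r^2 - r - 12) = (r + 1)*(r + 3)*(r - 4)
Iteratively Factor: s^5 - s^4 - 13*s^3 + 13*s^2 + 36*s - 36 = (s - 3)*(s^4 + 2*s^3 - 7*s^2 - 8*s + 12) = (s - 3)*(s - 1)*(s^3 + 3*s^2 - 4*s - 12) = (s - 3)*(s - 2)*(s - 1)*(s^2 + 5*s + 6) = (s - 3)*(s - 2)*(s - 1)*(s + 3)*(s + 2)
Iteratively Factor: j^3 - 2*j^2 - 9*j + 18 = (j - 3)*(j^2 + j - 6) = (j - 3)*(j + 3)*(j - 2)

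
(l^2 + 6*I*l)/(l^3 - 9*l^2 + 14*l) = (l + 6*I)/(l^2 - 9*l + 14)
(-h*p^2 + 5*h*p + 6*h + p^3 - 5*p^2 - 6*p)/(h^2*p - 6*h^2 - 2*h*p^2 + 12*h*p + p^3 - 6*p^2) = (p + 1)/(-h + p)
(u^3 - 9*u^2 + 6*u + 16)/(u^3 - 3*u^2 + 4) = (u - 8)/(u - 2)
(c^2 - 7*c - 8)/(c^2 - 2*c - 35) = (-c^2 + 7*c + 8)/(-c^2 + 2*c + 35)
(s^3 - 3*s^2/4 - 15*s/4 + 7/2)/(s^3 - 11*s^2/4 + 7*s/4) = (s + 2)/s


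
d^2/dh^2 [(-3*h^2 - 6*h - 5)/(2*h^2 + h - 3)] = 4*(-9*h^3 - 57*h^2 - 69*h - 40)/(8*h^6 + 12*h^5 - 30*h^4 - 35*h^3 + 45*h^2 + 27*h - 27)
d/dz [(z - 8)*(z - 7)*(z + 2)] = 3*z^2 - 26*z + 26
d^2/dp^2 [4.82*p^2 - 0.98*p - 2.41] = 9.64000000000000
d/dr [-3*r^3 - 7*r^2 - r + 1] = -9*r^2 - 14*r - 1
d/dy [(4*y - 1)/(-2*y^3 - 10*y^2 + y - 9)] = (-8*y^3 - 40*y^2 + 4*y + (4*y - 1)*(6*y^2 + 20*y - 1) - 36)/(2*y^3 + 10*y^2 - y + 9)^2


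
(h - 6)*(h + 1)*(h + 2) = h^3 - 3*h^2 - 16*h - 12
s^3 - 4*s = s*(s - 2)*(s + 2)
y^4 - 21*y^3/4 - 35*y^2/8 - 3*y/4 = y*(y - 6)*(y + 1/4)*(y + 1/2)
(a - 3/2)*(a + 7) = a^2 + 11*a/2 - 21/2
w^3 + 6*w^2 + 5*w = w*(w + 1)*(w + 5)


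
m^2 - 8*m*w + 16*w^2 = (m - 4*w)^2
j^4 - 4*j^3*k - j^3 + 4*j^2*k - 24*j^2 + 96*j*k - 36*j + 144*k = (j - 6)*(j + 2)*(j + 3)*(j - 4*k)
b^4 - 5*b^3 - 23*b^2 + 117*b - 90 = (b - 6)*(b - 3)*(b - 1)*(b + 5)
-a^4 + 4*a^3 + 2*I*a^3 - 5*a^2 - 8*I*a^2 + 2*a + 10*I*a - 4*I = (a - 2)*(a - 2*I)*(I*a - I)^2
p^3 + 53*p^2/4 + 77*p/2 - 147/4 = (p - 3/4)*(p + 7)^2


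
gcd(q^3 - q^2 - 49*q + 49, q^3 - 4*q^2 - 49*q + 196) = q^2 - 49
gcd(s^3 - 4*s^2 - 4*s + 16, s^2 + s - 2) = s + 2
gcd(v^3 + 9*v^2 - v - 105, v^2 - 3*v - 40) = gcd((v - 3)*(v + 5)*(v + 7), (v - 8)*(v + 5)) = v + 5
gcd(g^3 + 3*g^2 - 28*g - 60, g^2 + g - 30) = g^2 + g - 30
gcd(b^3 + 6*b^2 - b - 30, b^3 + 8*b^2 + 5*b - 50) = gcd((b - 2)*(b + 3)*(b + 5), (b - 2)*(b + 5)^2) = b^2 + 3*b - 10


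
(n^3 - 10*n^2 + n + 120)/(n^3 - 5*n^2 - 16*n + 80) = (n^2 - 5*n - 24)/(n^2 - 16)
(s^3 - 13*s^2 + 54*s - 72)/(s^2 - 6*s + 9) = (s^2 - 10*s + 24)/(s - 3)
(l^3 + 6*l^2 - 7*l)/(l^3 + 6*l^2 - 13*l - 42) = l*(l - 1)/(l^2 - l - 6)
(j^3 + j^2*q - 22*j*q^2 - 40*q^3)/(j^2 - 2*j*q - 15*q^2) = (j^2 + 6*j*q + 8*q^2)/(j + 3*q)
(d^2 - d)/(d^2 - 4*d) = (d - 1)/(d - 4)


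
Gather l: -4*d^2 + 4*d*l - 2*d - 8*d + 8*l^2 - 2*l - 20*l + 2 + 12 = -4*d^2 - 10*d + 8*l^2 + l*(4*d - 22) + 14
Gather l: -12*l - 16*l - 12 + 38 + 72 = 98 - 28*l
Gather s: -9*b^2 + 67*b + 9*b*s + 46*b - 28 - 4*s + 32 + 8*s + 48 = -9*b^2 + 113*b + s*(9*b + 4) + 52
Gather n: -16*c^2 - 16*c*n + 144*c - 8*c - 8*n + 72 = -16*c^2 + 136*c + n*(-16*c - 8) + 72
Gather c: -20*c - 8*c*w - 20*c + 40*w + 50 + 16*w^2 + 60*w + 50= c*(-8*w - 40) + 16*w^2 + 100*w + 100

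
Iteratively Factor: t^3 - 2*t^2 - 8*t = (t - 4)*(t^2 + 2*t) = (t - 4)*(t + 2)*(t)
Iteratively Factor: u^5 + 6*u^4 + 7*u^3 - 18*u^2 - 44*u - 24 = (u + 2)*(u^4 + 4*u^3 - u^2 - 16*u - 12) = (u + 2)^2*(u^3 + 2*u^2 - 5*u - 6) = (u + 1)*(u + 2)^2*(u^2 + u - 6) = (u - 2)*(u + 1)*(u + 2)^2*(u + 3)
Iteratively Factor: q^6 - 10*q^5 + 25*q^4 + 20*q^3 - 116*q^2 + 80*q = (q - 4)*(q^5 - 6*q^4 + q^3 + 24*q^2 - 20*q) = (q - 5)*(q - 4)*(q^4 - q^3 - 4*q^2 + 4*q) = q*(q - 5)*(q - 4)*(q^3 - q^2 - 4*q + 4) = q*(q - 5)*(q - 4)*(q + 2)*(q^2 - 3*q + 2) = q*(q - 5)*(q - 4)*(q - 1)*(q + 2)*(q - 2)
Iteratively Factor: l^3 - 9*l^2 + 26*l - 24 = (l - 4)*(l^2 - 5*l + 6) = (l - 4)*(l - 2)*(l - 3)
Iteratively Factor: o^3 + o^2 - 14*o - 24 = (o + 2)*(o^2 - o - 12) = (o - 4)*(o + 2)*(o + 3)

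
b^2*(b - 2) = b^3 - 2*b^2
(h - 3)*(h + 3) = h^2 - 9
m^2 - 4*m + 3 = (m - 3)*(m - 1)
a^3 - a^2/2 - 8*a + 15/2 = (a - 5/2)*(a - 1)*(a + 3)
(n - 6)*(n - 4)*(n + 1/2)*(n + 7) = n^4 - 5*n^3/2 - 95*n^2/2 + 145*n + 84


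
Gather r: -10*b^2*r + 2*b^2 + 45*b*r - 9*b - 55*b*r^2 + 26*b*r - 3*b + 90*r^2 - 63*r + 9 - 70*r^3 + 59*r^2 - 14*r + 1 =2*b^2 - 12*b - 70*r^3 + r^2*(149 - 55*b) + r*(-10*b^2 + 71*b - 77) + 10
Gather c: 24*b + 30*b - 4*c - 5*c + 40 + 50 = 54*b - 9*c + 90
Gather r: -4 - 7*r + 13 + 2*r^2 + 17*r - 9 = 2*r^2 + 10*r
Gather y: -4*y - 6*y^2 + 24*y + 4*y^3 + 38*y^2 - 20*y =4*y^3 + 32*y^2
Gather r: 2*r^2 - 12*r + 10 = 2*r^2 - 12*r + 10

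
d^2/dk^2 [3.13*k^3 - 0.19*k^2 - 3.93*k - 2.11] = 18.78*k - 0.38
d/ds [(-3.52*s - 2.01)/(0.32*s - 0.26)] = (0.498688*s - 0.405184)/(0.32*s - 0.26)^3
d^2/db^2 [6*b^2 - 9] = 12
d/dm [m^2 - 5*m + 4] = 2*m - 5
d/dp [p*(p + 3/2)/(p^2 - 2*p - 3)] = (-7*p^2 - 12*p - 9)/(2*(p^4 - 4*p^3 - 2*p^2 + 12*p + 9))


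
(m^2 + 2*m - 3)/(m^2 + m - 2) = (m + 3)/(m + 2)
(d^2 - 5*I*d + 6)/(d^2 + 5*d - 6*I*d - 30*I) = (d + I)/(d + 5)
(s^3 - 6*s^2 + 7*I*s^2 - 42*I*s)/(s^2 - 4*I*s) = (s^2 + s*(-6 + 7*I) - 42*I)/(s - 4*I)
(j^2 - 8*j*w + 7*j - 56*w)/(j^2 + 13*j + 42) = (j - 8*w)/(j + 6)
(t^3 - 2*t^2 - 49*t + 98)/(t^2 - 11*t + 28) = (t^2 + 5*t - 14)/(t - 4)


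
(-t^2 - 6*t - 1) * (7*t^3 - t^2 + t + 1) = -7*t^5 - 41*t^4 - 2*t^3 - 6*t^2 - 7*t - 1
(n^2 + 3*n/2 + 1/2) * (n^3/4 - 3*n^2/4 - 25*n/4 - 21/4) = n^5/4 - 3*n^4/8 - 29*n^3/4 - 15*n^2 - 11*n - 21/8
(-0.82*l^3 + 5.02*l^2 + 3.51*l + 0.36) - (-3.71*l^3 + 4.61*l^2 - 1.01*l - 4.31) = 2.89*l^3 + 0.409999999999999*l^2 + 4.52*l + 4.67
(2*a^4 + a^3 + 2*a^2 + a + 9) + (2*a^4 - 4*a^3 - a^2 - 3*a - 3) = 4*a^4 - 3*a^3 + a^2 - 2*a + 6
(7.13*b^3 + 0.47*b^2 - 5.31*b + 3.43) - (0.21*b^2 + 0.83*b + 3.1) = 7.13*b^3 + 0.26*b^2 - 6.14*b + 0.33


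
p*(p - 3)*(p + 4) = p^3 + p^2 - 12*p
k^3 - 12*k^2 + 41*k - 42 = (k - 7)*(k - 3)*(k - 2)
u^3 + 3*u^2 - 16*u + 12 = (u - 2)*(u - 1)*(u + 6)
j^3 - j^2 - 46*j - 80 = (j - 8)*(j + 2)*(j + 5)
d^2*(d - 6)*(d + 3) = d^4 - 3*d^3 - 18*d^2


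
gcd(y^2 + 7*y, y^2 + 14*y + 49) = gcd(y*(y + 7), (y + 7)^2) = y + 7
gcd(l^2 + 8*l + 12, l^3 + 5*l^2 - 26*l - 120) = l + 6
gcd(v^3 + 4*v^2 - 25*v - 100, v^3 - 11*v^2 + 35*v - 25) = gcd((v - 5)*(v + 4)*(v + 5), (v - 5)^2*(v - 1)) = v - 5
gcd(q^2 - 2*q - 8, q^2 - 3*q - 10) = q + 2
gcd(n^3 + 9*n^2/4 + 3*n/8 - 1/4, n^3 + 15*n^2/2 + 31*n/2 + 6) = n + 1/2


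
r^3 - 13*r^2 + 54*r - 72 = (r - 6)*(r - 4)*(r - 3)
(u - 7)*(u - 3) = u^2 - 10*u + 21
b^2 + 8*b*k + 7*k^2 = (b + k)*(b + 7*k)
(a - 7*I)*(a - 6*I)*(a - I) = a^3 - 14*I*a^2 - 55*a + 42*I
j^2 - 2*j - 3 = (j - 3)*(j + 1)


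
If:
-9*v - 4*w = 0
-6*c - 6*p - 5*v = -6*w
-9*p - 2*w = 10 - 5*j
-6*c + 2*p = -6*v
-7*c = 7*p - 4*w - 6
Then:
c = 3/302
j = 7637/1510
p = 441/302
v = -72/151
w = 162/151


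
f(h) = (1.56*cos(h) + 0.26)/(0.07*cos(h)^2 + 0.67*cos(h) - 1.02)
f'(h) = (0.14*sin(h)*cos(h) + 0.67*sin(h))*(1.56*cos(h) + 0.26)/(0.07*cos(h)^2 + 0.67*cos(h) - 1.02)^2 - 1.56*sin(h)/(0.07*cos(h)^2 + 0.67*cos(h) - 1.02)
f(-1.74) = 0.00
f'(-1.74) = -1.36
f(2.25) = 0.51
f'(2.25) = 0.70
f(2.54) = 0.67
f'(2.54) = 0.44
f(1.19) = -1.10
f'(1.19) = 2.87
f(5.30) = -1.79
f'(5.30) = -3.85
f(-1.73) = -0.01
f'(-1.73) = -1.38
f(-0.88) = -2.22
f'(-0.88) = -4.43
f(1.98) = 0.28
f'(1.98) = 1.00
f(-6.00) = -5.63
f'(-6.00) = 5.45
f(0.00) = -6.50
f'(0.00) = 0.00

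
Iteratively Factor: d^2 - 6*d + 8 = (d - 4)*(d - 2)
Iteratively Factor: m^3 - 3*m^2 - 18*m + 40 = (m + 4)*(m^2 - 7*m + 10) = (m - 2)*(m + 4)*(m - 5)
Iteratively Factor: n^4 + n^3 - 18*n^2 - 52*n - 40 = (n + 2)*(n^3 - n^2 - 16*n - 20) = (n + 2)^2*(n^2 - 3*n - 10) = (n + 2)^3*(n - 5)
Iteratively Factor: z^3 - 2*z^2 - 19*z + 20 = (z + 4)*(z^2 - 6*z + 5) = (z - 5)*(z + 4)*(z - 1)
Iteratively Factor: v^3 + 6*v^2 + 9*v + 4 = (v + 1)*(v^2 + 5*v + 4) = (v + 1)*(v + 4)*(v + 1)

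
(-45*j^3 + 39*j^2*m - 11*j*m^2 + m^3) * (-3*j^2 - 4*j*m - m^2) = 135*j^5 + 63*j^4*m - 78*j^3*m^2 + 2*j^2*m^3 + 7*j*m^4 - m^5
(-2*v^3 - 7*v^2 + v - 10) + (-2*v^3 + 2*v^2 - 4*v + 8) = -4*v^3 - 5*v^2 - 3*v - 2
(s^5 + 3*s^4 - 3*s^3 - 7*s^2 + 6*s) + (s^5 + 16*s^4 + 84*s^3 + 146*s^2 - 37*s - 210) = 2*s^5 + 19*s^4 + 81*s^3 + 139*s^2 - 31*s - 210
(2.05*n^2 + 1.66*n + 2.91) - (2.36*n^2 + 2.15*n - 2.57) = -0.31*n^2 - 0.49*n + 5.48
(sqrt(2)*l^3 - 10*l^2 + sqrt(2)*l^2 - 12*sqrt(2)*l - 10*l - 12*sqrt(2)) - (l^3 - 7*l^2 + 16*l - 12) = -l^3 + sqrt(2)*l^3 - 3*l^2 + sqrt(2)*l^2 - 26*l - 12*sqrt(2)*l - 12*sqrt(2) + 12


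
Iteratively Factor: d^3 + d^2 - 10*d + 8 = (d - 1)*(d^2 + 2*d - 8) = (d - 1)*(d + 4)*(d - 2)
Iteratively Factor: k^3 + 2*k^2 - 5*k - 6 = (k - 2)*(k^2 + 4*k + 3) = (k - 2)*(k + 1)*(k + 3)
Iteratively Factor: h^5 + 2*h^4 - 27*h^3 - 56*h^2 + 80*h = (h + 4)*(h^4 - 2*h^3 - 19*h^2 + 20*h) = (h + 4)^2*(h^3 - 6*h^2 + 5*h) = h*(h + 4)^2*(h^2 - 6*h + 5) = h*(h - 5)*(h + 4)^2*(h - 1)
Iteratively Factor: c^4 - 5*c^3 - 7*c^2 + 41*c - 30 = (c - 5)*(c^3 - 7*c + 6) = (c - 5)*(c + 3)*(c^2 - 3*c + 2) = (c - 5)*(c - 2)*(c + 3)*(c - 1)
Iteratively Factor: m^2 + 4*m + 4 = (m + 2)*(m + 2)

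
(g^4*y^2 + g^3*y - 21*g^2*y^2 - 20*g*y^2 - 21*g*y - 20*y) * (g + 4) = g^5*y^2 + 4*g^4*y^2 + g^4*y - 21*g^3*y^2 + 4*g^3*y - 104*g^2*y^2 - 21*g^2*y - 80*g*y^2 - 104*g*y - 80*y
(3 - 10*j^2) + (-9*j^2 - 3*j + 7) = -19*j^2 - 3*j + 10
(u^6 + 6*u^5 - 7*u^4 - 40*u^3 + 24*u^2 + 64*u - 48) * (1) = u^6 + 6*u^5 - 7*u^4 - 40*u^3 + 24*u^2 + 64*u - 48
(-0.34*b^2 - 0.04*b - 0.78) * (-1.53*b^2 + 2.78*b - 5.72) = 0.5202*b^4 - 0.884*b^3 + 3.027*b^2 - 1.9396*b + 4.4616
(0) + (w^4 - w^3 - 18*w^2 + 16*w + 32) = w^4 - w^3 - 18*w^2 + 16*w + 32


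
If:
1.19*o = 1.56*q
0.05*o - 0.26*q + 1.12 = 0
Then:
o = 7.55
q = 5.76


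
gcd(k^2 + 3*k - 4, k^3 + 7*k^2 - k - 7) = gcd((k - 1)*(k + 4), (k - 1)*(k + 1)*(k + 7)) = k - 1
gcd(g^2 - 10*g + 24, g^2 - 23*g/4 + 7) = g - 4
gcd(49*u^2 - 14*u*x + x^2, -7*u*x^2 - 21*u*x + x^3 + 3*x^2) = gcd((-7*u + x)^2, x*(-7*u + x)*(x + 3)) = -7*u + x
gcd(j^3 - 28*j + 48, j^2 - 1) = 1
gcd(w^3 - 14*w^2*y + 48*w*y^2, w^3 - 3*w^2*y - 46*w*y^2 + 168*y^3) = -w + 6*y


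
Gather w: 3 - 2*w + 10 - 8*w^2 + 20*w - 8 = -8*w^2 + 18*w + 5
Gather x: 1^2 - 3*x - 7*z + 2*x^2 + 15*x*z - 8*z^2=2*x^2 + x*(15*z - 3) - 8*z^2 - 7*z + 1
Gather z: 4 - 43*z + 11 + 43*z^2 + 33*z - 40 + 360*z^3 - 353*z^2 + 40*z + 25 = 360*z^3 - 310*z^2 + 30*z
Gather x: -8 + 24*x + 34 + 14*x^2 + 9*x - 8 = 14*x^2 + 33*x + 18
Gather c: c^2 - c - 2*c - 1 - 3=c^2 - 3*c - 4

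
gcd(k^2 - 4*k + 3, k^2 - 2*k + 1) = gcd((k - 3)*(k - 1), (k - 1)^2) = k - 1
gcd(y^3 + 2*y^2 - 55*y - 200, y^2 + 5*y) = y + 5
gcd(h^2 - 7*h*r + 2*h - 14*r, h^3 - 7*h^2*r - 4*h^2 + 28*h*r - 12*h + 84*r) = -h^2 + 7*h*r - 2*h + 14*r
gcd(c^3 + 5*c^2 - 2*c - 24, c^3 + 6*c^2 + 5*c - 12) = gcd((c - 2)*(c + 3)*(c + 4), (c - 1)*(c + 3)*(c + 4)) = c^2 + 7*c + 12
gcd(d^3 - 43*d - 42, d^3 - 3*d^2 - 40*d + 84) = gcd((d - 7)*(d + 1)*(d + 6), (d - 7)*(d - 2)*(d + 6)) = d^2 - d - 42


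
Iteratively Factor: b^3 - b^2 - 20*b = (b + 4)*(b^2 - 5*b) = b*(b + 4)*(b - 5)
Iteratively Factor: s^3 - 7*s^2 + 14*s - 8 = (s - 4)*(s^2 - 3*s + 2) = (s - 4)*(s - 1)*(s - 2)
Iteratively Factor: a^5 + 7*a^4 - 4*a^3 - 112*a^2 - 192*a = (a + 4)*(a^4 + 3*a^3 - 16*a^2 - 48*a) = a*(a + 4)*(a^3 + 3*a^2 - 16*a - 48) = a*(a + 4)^2*(a^2 - a - 12) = a*(a - 4)*(a + 4)^2*(a + 3)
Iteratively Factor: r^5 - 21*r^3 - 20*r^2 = (r + 1)*(r^4 - r^3 - 20*r^2) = (r + 1)*(r + 4)*(r^3 - 5*r^2) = r*(r + 1)*(r + 4)*(r^2 - 5*r) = r*(r - 5)*(r + 1)*(r + 4)*(r)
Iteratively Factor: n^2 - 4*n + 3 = (n - 3)*(n - 1)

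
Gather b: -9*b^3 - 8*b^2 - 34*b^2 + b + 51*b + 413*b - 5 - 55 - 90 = -9*b^3 - 42*b^2 + 465*b - 150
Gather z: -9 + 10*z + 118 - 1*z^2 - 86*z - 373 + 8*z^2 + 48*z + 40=7*z^2 - 28*z - 224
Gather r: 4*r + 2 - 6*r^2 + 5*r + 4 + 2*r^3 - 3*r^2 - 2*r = 2*r^3 - 9*r^2 + 7*r + 6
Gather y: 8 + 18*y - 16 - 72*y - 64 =-54*y - 72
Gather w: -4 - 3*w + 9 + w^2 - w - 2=w^2 - 4*w + 3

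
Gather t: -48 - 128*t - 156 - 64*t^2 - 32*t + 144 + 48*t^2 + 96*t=-16*t^2 - 64*t - 60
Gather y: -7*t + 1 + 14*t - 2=7*t - 1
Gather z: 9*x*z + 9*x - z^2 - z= 9*x - z^2 + z*(9*x - 1)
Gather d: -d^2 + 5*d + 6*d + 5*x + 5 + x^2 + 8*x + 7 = -d^2 + 11*d + x^2 + 13*x + 12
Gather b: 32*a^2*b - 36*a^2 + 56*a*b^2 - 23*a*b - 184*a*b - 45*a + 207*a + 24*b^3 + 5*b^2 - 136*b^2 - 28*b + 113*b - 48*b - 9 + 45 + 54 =-36*a^2 + 162*a + 24*b^3 + b^2*(56*a - 131) + b*(32*a^2 - 207*a + 37) + 90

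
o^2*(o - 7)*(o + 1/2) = o^4 - 13*o^3/2 - 7*o^2/2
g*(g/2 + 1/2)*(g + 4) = g^3/2 + 5*g^2/2 + 2*g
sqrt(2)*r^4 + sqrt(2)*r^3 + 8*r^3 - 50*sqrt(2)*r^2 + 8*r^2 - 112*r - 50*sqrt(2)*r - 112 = (r - 4*sqrt(2))*(r + sqrt(2))*(r + 7*sqrt(2))*(sqrt(2)*r + sqrt(2))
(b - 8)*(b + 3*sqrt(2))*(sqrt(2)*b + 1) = sqrt(2)*b^3 - 8*sqrt(2)*b^2 + 7*b^2 - 56*b + 3*sqrt(2)*b - 24*sqrt(2)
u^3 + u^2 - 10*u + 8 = (u - 2)*(u - 1)*(u + 4)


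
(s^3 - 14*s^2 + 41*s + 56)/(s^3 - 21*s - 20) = (s^2 - 15*s + 56)/(s^2 - s - 20)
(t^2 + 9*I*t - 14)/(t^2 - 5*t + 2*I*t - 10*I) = (t + 7*I)/(t - 5)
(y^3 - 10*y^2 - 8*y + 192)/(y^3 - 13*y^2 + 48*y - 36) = (y^2 - 4*y - 32)/(y^2 - 7*y + 6)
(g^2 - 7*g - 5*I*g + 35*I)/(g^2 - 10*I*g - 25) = (g - 7)/(g - 5*I)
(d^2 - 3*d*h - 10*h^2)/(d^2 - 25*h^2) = (d + 2*h)/(d + 5*h)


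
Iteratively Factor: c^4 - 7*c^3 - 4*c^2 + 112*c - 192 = (c - 4)*(c^3 - 3*c^2 - 16*c + 48) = (c - 4)^2*(c^2 + c - 12) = (c - 4)^2*(c - 3)*(c + 4)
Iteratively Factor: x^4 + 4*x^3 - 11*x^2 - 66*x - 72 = (x - 4)*(x^3 + 8*x^2 + 21*x + 18) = (x - 4)*(x + 3)*(x^2 + 5*x + 6) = (x - 4)*(x + 3)^2*(x + 2)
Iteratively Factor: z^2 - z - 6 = (z + 2)*(z - 3)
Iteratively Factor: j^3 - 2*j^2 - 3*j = (j)*(j^2 - 2*j - 3) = j*(j + 1)*(j - 3)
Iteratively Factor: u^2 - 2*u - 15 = (u - 5)*(u + 3)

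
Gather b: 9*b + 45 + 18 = 9*b + 63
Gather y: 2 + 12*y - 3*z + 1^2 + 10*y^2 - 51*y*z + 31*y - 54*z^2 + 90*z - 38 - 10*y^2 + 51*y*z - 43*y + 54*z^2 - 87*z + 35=0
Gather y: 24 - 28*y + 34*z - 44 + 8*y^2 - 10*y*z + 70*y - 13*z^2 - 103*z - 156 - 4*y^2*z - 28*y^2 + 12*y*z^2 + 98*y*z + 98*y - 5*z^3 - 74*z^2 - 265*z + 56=y^2*(-4*z - 20) + y*(12*z^2 + 88*z + 140) - 5*z^3 - 87*z^2 - 334*z - 120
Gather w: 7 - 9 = -2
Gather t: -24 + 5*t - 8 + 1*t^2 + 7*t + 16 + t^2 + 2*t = 2*t^2 + 14*t - 16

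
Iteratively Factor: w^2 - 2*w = (w - 2)*(w)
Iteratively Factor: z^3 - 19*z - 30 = (z + 2)*(z^2 - 2*z - 15) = (z + 2)*(z + 3)*(z - 5)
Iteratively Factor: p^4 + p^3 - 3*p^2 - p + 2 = (p + 1)*(p^3 - 3*p + 2) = (p - 1)*(p + 1)*(p^2 + p - 2) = (p - 1)^2*(p + 1)*(p + 2)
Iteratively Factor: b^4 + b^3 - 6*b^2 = (b - 2)*(b^3 + 3*b^2) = (b - 2)*(b + 3)*(b^2) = b*(b - 2)*(b + 3)*(b)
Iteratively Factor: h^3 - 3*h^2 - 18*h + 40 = (h - 2)*(h^2 - h - 20) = (h - 5)*(h - 2)*(h + 4)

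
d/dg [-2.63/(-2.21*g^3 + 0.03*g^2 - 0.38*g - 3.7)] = (-17.4369*g^2 + 0.1578*g - 0.9994)/(2.21*g^3 - 0.03*g^2 + 0.38*g + 3.7)^2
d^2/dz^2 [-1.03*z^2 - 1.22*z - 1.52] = -2.06000000000000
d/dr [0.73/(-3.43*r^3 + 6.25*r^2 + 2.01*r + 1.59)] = (7.5117*r^2 - 9.125*r - 1.4673)/(-3.43*r^3 + 6.25*r^2 + 2.01*r + 1.59)^2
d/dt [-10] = 0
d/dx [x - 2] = 1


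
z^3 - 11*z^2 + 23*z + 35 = (z - 7)*(z - 5)*(z + 1)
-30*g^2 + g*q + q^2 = (-5*g + q)*(6*g + q)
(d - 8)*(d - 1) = d^2 - 9*d + 8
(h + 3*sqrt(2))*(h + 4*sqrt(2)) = h^2 + 7*sqrt(2)*h + 24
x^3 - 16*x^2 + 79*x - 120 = (x - 8)*(x - 5)*(x - 3)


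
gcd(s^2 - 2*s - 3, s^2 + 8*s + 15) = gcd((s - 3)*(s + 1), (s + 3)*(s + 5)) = 1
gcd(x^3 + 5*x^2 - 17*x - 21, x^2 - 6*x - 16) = 1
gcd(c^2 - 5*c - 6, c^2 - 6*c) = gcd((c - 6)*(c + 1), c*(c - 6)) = c - 6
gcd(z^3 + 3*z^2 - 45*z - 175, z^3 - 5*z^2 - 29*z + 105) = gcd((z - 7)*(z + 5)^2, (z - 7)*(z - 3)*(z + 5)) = z^2 - 2*z - 35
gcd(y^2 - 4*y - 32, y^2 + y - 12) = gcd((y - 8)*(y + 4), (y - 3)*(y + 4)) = y + 4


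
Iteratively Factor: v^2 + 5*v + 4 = (v + 1)*(v + 4)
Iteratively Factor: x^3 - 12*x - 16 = (x - 4)*(x^2 + 4*x + 4) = (x - 4)*(x + 2)*(x + 2)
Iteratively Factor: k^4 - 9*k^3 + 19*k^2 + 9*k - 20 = (k - 4)*(k^3 - 5*k^2 - k + 5) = (k - 4)*(k - 1)*(k^2 - 4*k - 5) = (k - 5)*(k - 4)*(k - 1)*(k + 1)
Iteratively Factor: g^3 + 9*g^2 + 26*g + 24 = (g + 3)*(g^2 + 6*g + 8) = (g + 2)*(g + 3)*(g + 4)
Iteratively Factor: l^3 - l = (l)*(l^2 - 1) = l*(l + 1)*(l - 1)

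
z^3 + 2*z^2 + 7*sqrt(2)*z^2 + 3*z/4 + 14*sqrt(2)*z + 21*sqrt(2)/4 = (z + 1/2)*(z + 3/2)*(z + 7*sqrt(2))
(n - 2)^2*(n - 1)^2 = n^4 - 6*n^3 + 13*n^2 - 12*n + 4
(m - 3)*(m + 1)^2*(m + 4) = m^4 + 3*m^3 - 9*m^2 - 23*m - 12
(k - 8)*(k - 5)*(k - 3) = k^3 - 16*k^2 + 79*k - 120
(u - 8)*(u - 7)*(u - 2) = u^3 - 17*u^2 + 86*u - 112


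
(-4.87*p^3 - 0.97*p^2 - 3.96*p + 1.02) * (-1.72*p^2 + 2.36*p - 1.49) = 8.3764*p^5 - 9.8248*p^4 + 11.7783*p^3 - 9.6547*p^2 + 8.3076*p - 1.5198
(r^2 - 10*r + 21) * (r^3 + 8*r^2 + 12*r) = r^5 - 2*r^4 - 47*r^3 + 48*r^2 + 252*r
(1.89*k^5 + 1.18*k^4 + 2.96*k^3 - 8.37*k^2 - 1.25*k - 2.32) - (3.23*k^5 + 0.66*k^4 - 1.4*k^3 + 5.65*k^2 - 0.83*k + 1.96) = -1.34*k^5 + 0.52*k^4 + 4.36*k^3 - 14.02*k^2 - 0.42*k - 4.28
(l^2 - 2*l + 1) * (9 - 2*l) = -2*l^3 + 13*l^2 - 20*l + 9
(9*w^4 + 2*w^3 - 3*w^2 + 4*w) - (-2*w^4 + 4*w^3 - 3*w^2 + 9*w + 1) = 11*w^4 - 2*w^3 - 5*w - 1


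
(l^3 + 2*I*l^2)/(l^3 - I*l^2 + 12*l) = l*(l + 2*I)/(l^2 - I*l + 12)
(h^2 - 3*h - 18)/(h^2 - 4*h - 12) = (h + 3)/(h + 2)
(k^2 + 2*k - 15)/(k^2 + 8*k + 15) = (k - 3)/(k + 3)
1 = 1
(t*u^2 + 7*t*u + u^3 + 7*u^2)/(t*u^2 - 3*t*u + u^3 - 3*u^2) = (u + 7)/(u - 3)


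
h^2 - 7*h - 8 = (h - 8)*(h + 1)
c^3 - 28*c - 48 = (c - 6)*(c + 2)*(c + 4)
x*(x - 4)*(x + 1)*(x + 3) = x^4 - 13*x^2 - 12*x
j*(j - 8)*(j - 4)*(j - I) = j^4 - 12*j^3 - I*j^3 + 32*j^2 + 12*I*j^2 - 32*I*j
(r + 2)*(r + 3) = r^2 + 5*r + 6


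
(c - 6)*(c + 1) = c^2 - 5*c - 6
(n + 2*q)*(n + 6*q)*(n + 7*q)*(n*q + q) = n^4*q + 15*n^3*q^2 + n^3*q + 68*n^2*q^3 + 15*n^2*q^2 + 84*n*q^4 + 68*n*q^3 + 84*q^4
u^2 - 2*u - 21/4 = (u - 7/2)*(u + 3/2)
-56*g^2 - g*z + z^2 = (-8*g + z)*(7*g + z)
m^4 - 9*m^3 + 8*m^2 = m^2*(m - 8)*(m - 1)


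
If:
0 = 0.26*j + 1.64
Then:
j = -6.31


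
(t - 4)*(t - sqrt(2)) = t^2 - 4*t - sqrt(2)*t + 4*sqrt(2)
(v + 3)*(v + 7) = v^2 + 10*v + 21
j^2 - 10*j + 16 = (j - 8)*(j - 2)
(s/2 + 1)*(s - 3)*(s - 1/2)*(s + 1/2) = s^4/2 - s^3/2 - 25*s^2/8 + s/8 + 3/4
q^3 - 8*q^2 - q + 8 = (q - 8)*(q - 1)*(q + 1)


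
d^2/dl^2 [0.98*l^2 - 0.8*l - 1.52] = 1.96000000000000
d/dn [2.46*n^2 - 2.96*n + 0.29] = 4.92*n - 2.96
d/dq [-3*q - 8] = -3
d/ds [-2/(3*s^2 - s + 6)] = 2*(6*s - 1)/(3*s^2 - s + 6)^2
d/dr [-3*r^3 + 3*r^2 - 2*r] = -9*r^2 + 6*r - 2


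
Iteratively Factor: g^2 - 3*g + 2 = (g - 1)*(g - 2)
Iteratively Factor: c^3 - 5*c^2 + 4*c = (c)*(c^2 - 5*c + 4) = c*(c - 1)*(c - 4)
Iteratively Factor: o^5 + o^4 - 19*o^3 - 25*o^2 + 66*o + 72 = (o - 2)*(o^4 + 3*o^3 - 13*o^2 - 51*o - 36) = (o - 4)*(o - 2)*(o^3 + 7*o^2 + 15*o + 9) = (o - 4)*(o - 2)*(o + 1)*(o^2 + 6*o + 9) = (o - 4)*(o - 2)*(o + 1)*(o + 3)*(o + 3)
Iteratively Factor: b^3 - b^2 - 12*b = (b)*(b^2 - b - 12) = b*(b - 4)*(b + 3)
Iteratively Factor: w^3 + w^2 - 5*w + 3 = (w - 1)*(w^2 + 2*w - 3) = (w - 1)*(w + 3)*(w - 1)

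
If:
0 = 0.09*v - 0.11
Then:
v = 1.22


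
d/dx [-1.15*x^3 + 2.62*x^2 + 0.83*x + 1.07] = -3.45*x^2 + 5.24*x + 0.83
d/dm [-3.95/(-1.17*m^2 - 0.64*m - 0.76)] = (-9.243*m - 2.528)/(1.17*m^2 + 0.64*m + 0.76)^2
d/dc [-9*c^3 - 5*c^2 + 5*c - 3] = -27*c^2 - 10*c + 5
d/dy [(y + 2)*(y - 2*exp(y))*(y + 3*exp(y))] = y^2*exp(y) + 3*y^2 - 12*y*exp(2*y) + 4*y*exp(y) + 4*y - 30*exp(2*y) + 2*exp(y)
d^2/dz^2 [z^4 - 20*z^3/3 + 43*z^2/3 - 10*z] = 12*z^2 - 40*z + 86/3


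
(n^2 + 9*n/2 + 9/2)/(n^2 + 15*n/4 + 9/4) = 2*(2*n + 3)/(4*n + 3)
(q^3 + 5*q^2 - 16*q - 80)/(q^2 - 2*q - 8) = (q^2 + 9*q + 20)/(q + 2)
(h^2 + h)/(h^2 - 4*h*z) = (h + 1)/(h - 4*z)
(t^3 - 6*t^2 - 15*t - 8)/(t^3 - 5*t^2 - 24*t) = (t^2 + 2*t + 1)/(t*(t + 3))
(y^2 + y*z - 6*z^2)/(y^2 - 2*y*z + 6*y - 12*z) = (y + 3*z)/(y + 6)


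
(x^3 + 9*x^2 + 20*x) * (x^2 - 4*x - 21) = x^5 + 5*x^4 - 37*x^3 - 269*x^2 - 420*x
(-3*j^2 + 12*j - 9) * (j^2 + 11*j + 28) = -3*j^4 - 21*j^3 + 39*j^2 + 237*j - 252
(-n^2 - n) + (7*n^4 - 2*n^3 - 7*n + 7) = 7*n^4 - 2*n^3 - n^2 - 8*n + 7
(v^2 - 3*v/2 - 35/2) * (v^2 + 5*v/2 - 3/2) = v^4 + v^3 - 91*v^2/4 - 83*v/2 + 105/4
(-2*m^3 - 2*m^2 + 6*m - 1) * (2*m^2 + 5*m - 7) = -4*m^5 - 14*m^4 + 16*m^3 + 42*m^2 - 47*m + 7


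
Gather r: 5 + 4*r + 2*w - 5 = 4*r + 2*w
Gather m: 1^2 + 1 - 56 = -54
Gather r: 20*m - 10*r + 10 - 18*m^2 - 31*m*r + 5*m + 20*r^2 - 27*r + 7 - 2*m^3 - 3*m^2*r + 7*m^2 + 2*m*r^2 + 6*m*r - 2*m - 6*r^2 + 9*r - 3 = -2*m^3 - 11*m^2 + 23*m + r^2*(2*m + 14) + r*(-3*m^2 - 25*m - 28) + 14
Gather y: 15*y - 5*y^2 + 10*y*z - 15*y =-5*y^2 + 10*y*z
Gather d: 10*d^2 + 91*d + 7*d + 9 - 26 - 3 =10*d^2 + 98*d - 20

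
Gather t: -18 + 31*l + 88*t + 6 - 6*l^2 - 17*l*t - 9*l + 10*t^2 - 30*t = -6*l^2 + 22*l + 10*t^2 + t*(58 - 17*l) - 12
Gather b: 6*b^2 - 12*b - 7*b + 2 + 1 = 6*b^2 - 19*b + 3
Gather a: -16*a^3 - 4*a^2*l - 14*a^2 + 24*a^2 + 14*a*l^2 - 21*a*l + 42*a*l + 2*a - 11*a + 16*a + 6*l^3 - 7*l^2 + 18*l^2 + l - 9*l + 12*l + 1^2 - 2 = -16*a^3 + a^2*(10 - 4*l) + a*(14*l^2 + 21*l + 7) + 6*l^3 + 11*l^2 + 4*l - 1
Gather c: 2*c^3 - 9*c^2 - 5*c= 2*c^3 - 9*c^2 - 5*c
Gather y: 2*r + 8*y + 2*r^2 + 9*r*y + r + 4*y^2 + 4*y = 2*r^2 + 3*r + 4*y^2 + y*(9*r + 12)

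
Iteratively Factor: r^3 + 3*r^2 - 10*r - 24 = (r - 3)*(r^2 + 6*r + 8) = (r - 3)*(r + 2)*(r + 4)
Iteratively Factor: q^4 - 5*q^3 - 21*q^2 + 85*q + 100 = (q + 4)*(q^3 - 9*q^2 + 15*q + 25) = (q - 5)*(q + 4)*(q^2 - 4*q - 5) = (q - 5)^2*(q + 4)*(q + 1)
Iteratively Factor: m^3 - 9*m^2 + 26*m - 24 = (m - 3)*(m^2 - 6*m + 8) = (m - 4)*(m - 3)*(m - 2)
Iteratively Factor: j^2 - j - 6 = (j - 3)*(j + 2)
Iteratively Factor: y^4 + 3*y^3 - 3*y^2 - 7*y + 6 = (y - 1)*(y^3 + 4*y^2 + y - 6) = (y - 1)*(y + 3)*(y^2 + y - 2) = (y - 1)^2*(y + 3)*(y + 2)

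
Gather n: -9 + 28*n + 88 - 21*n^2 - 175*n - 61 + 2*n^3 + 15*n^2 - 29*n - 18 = 2*n^3 - 6*n^2 - 176*n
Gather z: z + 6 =z + 6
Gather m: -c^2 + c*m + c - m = -c^2 + c + m*(c - 1)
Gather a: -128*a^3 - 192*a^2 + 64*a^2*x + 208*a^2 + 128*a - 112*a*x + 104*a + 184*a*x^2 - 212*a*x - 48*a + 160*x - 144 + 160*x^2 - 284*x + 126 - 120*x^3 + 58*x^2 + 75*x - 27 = -128*a^3 + a^2*(64*x + 16) + a*(184*x^2 - 324*x + 184) - 120*x^3 + 218*x^2 - 49*x - 45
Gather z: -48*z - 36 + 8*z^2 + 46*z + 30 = 8*z^2 - 2*z - 6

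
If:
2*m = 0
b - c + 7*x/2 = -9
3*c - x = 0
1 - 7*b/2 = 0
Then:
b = 2/7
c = -130/133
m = 0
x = -390/133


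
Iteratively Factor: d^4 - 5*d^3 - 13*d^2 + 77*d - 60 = (d - 5)*(d^3 - 13*d + 12) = (d - 5)*(d + 4)*(d^2 - 4*d + 3) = (d - 5)*(d - 3)*(d + 4)*(d - 1)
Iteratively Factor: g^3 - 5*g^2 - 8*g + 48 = (g - 4)*(g^2 - g - 12) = (g - 4)^2*(g + 3)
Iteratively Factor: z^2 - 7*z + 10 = (z - 2)*(z - 5)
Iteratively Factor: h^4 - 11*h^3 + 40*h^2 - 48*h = (h - 4)*(h^3 - 7*h^2 + 12*h) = h*(h - 4)*(h^2 - 7*h + 12) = h*(h - 4)*(h - 3)*(h - 4)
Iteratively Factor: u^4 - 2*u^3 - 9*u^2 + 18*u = (u + 3)*(u^3 - 5*u^2 + 6*u) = (u - 2)*(u + 3)*(u^2 - 3*u) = u*(u - 2)*(u + 3)*(u - 3)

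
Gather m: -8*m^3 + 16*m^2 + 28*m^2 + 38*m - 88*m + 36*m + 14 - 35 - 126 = -8*m^3 + 44*m^2 - 14*m - 147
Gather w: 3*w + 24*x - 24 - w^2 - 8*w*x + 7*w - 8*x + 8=-w^2 + w*(10 - 8*x) + 16*x - 16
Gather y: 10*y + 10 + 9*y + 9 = 19*y + 19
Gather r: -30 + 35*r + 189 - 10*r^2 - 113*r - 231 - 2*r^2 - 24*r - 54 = -12*r^2 - 102*r - 126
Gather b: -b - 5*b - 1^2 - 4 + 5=-6*b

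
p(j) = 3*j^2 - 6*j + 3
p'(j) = 6*j - 6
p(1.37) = 0.41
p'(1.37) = 2.22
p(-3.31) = 55.73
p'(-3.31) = -25.86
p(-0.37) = 5.63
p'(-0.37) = -8.22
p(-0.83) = 10.05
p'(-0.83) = -10.98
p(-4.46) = 89.43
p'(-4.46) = -32.76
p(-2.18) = 30.34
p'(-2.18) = -19.08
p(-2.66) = 40.19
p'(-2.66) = -21.96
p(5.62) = 64.03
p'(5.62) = 27.72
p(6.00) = 75.00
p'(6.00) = 30.00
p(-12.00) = 507.00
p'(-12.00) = -78.00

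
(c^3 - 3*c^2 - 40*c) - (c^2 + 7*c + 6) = c^3 - 4*c^2 - 47*c - 6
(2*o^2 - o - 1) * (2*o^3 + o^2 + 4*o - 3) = 4*o^5 + 5*o^3 - 11*o^2 - o + 3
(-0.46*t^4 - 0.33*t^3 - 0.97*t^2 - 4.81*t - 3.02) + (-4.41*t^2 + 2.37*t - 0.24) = -0.46*t^4 - 0.33*t^3 - 5.38*t^2 - 2.44*t - 3.26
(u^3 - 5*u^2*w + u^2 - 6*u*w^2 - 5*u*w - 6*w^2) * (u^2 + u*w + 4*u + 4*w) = u^5 - 4*u^4*w + 5*u^4 - 11*u^3*w^2 - 20*u^3*w + 4*u^3 - 6*u^2*w^3 - 55*u^2*w^2 - 16*u^2*w - 30*u*w^3 - 44*u*w^2 - 24*w^3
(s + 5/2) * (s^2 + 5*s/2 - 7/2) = s^3 + 5*s^2 + 11*s/4 - 35/4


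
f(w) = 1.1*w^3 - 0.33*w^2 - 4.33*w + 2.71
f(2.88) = 13.78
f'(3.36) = 30.71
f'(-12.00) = 478.79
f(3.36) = 26.16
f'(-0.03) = -4.31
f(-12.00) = -1893.65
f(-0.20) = 3.55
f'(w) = 3.3*w^2 - 0.66*w - 4.33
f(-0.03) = 2.84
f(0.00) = 2.71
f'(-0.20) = -4.07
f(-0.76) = 5.33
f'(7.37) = 170.05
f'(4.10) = 48.44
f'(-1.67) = 5.98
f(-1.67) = 3.90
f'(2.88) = 21.14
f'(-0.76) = -1.92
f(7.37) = 393.22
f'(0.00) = -4.33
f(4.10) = 55.22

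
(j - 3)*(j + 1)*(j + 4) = j^3 + 2*j^2 - 11*j - 12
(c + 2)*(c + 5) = c^2 + 7*c + 10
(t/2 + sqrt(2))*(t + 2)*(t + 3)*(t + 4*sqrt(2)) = t^4/2 + 5*t^3/2 + 3*sqrt(2)*t^3 + 11*t^2 + 15*sqrt(2)*t^2 + 18*sqrt(2)*t + 40*t + 48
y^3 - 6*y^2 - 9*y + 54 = (y - 6)*(y - 3)*(y + 3)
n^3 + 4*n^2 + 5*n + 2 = (n + 1)^2*(n + 2)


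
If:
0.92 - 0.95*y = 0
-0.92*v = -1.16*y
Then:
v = 1.22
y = 0.97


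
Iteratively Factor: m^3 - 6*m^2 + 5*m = (m - 5)*(m^2 - m) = (m - 5)*(m - 1)*(m)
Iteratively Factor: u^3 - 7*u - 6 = (u - 3)*(u^2 + 3*u + 2) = (u - 3)*(u + 2)*(u + 1)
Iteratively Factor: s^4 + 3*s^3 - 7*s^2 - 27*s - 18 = (s + 2)*(s^3 + s^2 - 9*s - 9) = (s - 3)*(s + 2)*(s^2 + 4*s + 3) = (s - 3)*(s + 1)*(s + 2)*(s + 3)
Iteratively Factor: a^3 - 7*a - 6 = (a + 1)*(a^2 - a - 6) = (a - 3)*(a + 1)*(a + 2)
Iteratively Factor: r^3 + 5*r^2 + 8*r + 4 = (r + 2)*(r^2 + 3*r + 2) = (r + 2)^2*(r + 1)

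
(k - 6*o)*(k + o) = k^2 - 5*k*o - 6*o^2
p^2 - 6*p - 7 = (p - 7)*(p + 1)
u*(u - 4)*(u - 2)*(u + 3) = u^4 - 3*u^3 - 10*u^2 + 24*u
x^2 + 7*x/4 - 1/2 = (x - 1/4)*(x + 2)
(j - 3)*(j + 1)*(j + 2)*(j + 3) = j^4 + 3*j^3 - 7*j^2 - 27*j - 18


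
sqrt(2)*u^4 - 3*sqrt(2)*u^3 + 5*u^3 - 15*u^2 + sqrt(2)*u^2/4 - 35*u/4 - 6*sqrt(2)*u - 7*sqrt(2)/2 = (u - 7/2)*(u + 1/2)*(u + 2*sqrt(2))*(sqrt(2)*u + 1)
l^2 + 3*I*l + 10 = (l - 2*I)*(l + 5*I)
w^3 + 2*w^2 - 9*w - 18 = (w - 3)*(w + 2)*(w + 3)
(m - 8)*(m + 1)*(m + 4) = m^3 - 3*m^2 - 36*m - 32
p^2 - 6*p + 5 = (p - 5)*(p - 1)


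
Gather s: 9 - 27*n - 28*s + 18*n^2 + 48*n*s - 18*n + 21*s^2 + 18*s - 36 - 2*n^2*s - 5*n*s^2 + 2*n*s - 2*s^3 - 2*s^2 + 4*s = 18*n^2 - 45*n - 2*s^3 + s^2*(19 - 5*n) + s*(-2*n^2 + 50*n - 6) - 27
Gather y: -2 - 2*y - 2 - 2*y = -4*y - 4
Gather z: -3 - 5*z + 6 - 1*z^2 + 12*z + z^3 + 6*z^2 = z^3 + 5*z^2 + 7*z + 3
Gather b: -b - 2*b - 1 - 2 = -3*b - 3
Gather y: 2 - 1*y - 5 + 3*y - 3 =2*y - 6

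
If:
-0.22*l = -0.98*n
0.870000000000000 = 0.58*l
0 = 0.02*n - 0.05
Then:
No Solution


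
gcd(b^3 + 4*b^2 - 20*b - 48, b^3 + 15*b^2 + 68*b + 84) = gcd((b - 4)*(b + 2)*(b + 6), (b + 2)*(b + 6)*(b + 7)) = b^2 + 8*b + 12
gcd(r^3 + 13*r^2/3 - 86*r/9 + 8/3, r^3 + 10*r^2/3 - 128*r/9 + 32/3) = r^2 + 14*r/3 - 8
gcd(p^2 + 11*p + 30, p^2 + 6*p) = p + 6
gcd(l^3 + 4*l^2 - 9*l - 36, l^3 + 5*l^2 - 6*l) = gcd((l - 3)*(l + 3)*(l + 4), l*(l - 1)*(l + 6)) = 1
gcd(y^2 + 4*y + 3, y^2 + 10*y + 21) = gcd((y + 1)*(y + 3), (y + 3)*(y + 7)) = y + 3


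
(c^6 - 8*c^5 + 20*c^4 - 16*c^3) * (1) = c^6 - 8*c^5 + 20*c^4 - 16*c^3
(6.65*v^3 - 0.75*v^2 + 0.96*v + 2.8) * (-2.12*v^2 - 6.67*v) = -14.098*v^5 - 42.7655*v^4 + 2.9673*v^3 - 12.3392*v^2 - 18.676*v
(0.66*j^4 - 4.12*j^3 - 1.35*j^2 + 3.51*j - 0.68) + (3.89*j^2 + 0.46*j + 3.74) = 0.66*j^4 - 4.12*j^3 + 2.54*j^2 + 3.97*j + 3.06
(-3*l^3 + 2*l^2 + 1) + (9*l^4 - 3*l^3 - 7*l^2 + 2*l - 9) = 9*l^4 - 6*l^3 - 5*l^2 + 2*l - 8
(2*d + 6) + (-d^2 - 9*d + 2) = -d^2 - 7*d + 8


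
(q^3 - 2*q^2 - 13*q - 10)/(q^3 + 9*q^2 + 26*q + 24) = (q^2 - 4*q - 5)/(q^2 + 7*q + 12)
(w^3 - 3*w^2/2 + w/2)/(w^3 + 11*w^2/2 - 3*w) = (w - 1)/(w + 6)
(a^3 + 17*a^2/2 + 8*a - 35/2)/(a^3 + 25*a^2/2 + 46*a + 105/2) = (a - 1)/(a + 3)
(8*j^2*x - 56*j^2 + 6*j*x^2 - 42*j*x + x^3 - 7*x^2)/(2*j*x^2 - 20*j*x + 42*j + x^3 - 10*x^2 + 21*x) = (4*j + x)/(x - 3)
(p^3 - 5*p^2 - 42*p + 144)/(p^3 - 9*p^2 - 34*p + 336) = (p - 3)/(p - 7)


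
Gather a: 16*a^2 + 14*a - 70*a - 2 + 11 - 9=16*a^2 - 56*a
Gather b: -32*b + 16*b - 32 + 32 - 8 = -16*b - 8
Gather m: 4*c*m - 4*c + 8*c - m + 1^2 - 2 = 4*c + m*(4*c - 1) - 1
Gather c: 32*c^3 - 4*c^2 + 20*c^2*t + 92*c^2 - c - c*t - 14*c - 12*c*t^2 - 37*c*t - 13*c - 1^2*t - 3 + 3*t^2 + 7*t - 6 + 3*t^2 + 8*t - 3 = 32*c^3 + c^2*(20*t + 88) + c*(-12*t^2 - 38*t - 28) + 6*t^2 + 14*t - 12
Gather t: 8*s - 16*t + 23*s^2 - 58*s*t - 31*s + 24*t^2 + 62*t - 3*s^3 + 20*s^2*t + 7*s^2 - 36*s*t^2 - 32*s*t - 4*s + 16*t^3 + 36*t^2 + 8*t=-3*s^3 + 30*s^2 - 27*s + 16*t^3 + t^2*(60 - 36*s) + t*(20*s^2 - 90*s + 54)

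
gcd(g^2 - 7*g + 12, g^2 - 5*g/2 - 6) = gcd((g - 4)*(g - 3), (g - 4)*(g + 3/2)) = g - 4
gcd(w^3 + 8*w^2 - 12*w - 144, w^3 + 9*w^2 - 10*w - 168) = w^2 + 2*w - 24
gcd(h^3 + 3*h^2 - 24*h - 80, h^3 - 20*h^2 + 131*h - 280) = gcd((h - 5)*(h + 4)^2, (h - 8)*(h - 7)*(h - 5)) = h - 5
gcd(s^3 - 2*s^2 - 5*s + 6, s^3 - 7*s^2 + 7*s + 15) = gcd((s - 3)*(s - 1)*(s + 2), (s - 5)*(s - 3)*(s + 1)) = s - 3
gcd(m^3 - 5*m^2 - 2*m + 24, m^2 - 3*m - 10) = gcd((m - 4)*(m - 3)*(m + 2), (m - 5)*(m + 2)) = m + 2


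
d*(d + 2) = d^2 + 2*d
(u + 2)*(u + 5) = u^2 + 7*u + 10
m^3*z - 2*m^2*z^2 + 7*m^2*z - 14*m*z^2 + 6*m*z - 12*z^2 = (m + 6)*(m - 2*z)*(m*z + z)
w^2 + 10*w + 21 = (w + 3)*(w + 7)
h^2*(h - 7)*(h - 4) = h^4 - 11*h^3 + 28*h^2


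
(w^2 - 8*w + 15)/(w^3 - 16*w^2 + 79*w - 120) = 1/(w - 8)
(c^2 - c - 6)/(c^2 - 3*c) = (c + 2)/c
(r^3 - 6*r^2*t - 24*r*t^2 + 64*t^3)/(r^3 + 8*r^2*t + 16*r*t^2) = (r^2 - 10*r*t + 16*t^2)/(r*(r + 4*t))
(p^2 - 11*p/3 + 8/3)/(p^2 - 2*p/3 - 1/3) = (3*p - 8)/(3*p + 1)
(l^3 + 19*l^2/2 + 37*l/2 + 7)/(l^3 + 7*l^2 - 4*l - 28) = (l + 1/2)/(l - 2)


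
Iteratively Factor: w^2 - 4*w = (w)*(w - 4)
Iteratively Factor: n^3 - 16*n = (n + 4)*(n^2 - 4*n) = (n - 4)*(n + 4)*(n)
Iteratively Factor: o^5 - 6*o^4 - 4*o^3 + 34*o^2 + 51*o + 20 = (o + 1)*(o^4 - 7*o^3 + 3*o^2 + 31*o + 20) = (o - 4)*(o + 1)*(o^3 - 3*o^2 - 9*o - 5) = (o - 4)*(o + 1)^2*(o^2 - 4*o - 5) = (o - 4)*(o + 1)^3*(o - 5)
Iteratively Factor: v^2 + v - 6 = (v - 2)*(v + 3)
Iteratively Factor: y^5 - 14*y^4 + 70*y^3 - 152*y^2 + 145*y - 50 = (y - 2)*(y^4 - 12*y^3 + 46*y^2 - 60*y + 25) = (y - 2)*(y - 1)*(y^3 - 11*y^2 + 35*y - 25) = (y - 5)*(y - 2)*(y - 1)*(y^2 - 6*y + 5) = (y - 5)^2*(y - 2)*(y - 1)*(y - 1)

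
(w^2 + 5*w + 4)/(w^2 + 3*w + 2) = (w + 4)/(w + 2)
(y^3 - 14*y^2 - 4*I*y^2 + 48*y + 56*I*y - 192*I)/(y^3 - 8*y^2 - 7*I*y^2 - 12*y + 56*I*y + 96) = (y - 6)/(y - 3*I)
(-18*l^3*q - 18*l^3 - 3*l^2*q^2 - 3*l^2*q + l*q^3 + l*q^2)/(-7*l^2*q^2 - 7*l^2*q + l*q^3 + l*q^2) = (-18*l^2 - 3*l*q + q^2)/(q*(-7*l + q))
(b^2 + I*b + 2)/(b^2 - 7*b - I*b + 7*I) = (b + 2*I)/(b - 7)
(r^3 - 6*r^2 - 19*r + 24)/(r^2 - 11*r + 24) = (r^2 + 2*r - 3)/(r - 3)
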